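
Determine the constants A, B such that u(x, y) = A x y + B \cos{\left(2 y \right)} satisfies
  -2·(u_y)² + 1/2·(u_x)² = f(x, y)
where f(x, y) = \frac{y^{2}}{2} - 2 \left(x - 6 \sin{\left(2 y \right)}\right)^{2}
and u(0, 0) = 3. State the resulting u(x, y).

Substitute the ansatz u = A x y + B \cos{\left(2 y \right)} into the left-hand side.
Derivatives of the ansatz:
  u_y = A x - 2 B \sin{\left(2 y \right)}
  u_x = A y
Term by term:
  -2·(u_y)² = - 2 A^{2} x^{2} + 8 A B x \sin{\left(2 y \right)} - 8 B^{2} \sin^{2}{\left(2 y \right)}
  1/2·(u_x)² = \frac{A^{2} y^{2}}{2}
So the left-hand side equals
  - 2 A^{2} x^{2} + \frac{A^{2} y^{2}}{2} + 8 A B x \sin{\left(2 y \right)} - 8 B^{2} \sin^{2}{\left(2 y \right)}
This must equal f(x, y) identically; expanded, f = - 2 x^{2} + 24 x \sin{\left(2 y \right)} + \frac{y^{2}}{2} - 72 \sin^{2}{\left(2 y \right)}.
Matching coefficients of the independent functions:
  [x^{2}]:  - 2 A^{2} = -2
  [y^{2}]:  \frac{A^{2}}{2} = \frac{1}{2}
  [x \sin{\left(2 y \right)}]:  8 A B = 24
  [\sin^{2}{\left(2 y \right)}]:  - 8 B^{2} = -72
These equations allow (A, B) = (-1, -3) or (1, 3).
Impose the point condition(s):
  u(0, 0) = 3  ⟹  B = 3
Only A = 1, B = 3 satisfies everything.
Hence u(x, y) = x y + 3 \cos{\left(2 y \right)}.

Answer: u(x, y) = x y + 3 \cos{\left(2 y \right)}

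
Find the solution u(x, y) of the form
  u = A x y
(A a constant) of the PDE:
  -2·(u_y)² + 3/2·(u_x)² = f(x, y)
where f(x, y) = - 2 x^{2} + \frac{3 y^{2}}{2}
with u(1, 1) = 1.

Answer: u(x, y) = x y

Derivation:
Substitute the ansatz u = A x y into the left-hand side.
Derivatives of the ansatz:
  u_y = A x
  u_x = A y
Term by term:
  -2·(u_y)² = - 2 A^{2} x^{2}
  3/2·(u_x)² = \frac{3 A^{2} y^{2}}{2}
So the left-hand side equals
  - 2 A^{2} x^{2} + \frac{3 A^{2} y^{2}}{2}
This must equal f(x, y) = - 2 x^{2} + \frac{3 y^{2}}{2} identically.
Matching coefficients of the independent functions:
  [x^{2}]:  - 2 A^{2} = -2
  [y^{2}]:  \frac{3 A^{2}}{2} = \frac{3}{2}
These equations allow (A) = (-1) or (1).
Impose the point condition(s):
  u(1, 1) = 1  ⟹  A = 1
Only A = 1 satisfies everything.
Hence u(x, y) = x y.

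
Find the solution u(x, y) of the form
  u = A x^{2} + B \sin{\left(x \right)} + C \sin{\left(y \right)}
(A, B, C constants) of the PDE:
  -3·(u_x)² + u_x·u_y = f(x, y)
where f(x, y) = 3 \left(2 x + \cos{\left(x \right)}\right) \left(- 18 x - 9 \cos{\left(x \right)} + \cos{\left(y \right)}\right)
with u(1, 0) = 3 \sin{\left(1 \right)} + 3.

Answer: u(x, y) = 3 x^{2} + 3 \sin{\left(x \right)} + \sin{\left(y \right)}

Derivation:
Substitute the ansatz u = A x^{2} + B \sin{\left(x \right)} + C \sin{\left(y \right)} into the left-hand side.
Derivatives of the ansatz:
  u_x = 2 A x + B \cos{\left(x \right)}
  u_y = C \cos{\left(y \right)}
Term by term:
  -3·(u_x)² = - 12 A^{2} x^{2} - 12 A B x \cos{\left(x \right)} - 3 B^{2} \cos^{2}{\left(x \right)}
  u_x·u_y = 2 A C x \cos{\left(y \right)} + B C \cos{\left(x \right)} \cos{\left(y \right)}
So the left-hand side equals
  - 12 A^{2} x^{2} - 12 A B x \cos{\left(x \right)} + 2 A C x \cos{\left(y \right)} - 3 B^{2} \cos^{2}{\left(x \right)} + B C \cos{\left(x \right)} \cos{\left(y \right)}
This must equal f(x, y) identically; expanded, f = - 108 x^{2} - 108 x \cos{\left(x \right)} + 6 x \cos{\left(y \right)} - 27 \cos^{2}{\left(x \right)} + 3 \cos{\left(x \right)} \cos{\left(y \right)}.
Matching coefficients of the independent functions:
  [x^{2}]:  - 12 A^{2} = -108
  [x \cos{\left(x \right)}]:  - 12 A B = -108
  [x \cos{\left(y \right)}]:  2 A C = 6
  [\cos{\left(x \right)} \cos{\left(y \right)}]:  B C = 3
  [\cos^{2}{\left(x \right)}]:  - 3 B^{2} = -27
These equations allow (A, B, C) = (-3, -3, -1) or (3, 3, 1).
Impose the point condition(s):
  u(1, 0) = 3 \sin{\left(1 \right)} + 3  ⟹  A + B \sin{\left(1 \right)} = 3 \sin{\left(1 \right)} + 3
Only A = 3, B = 3, C = 1 satisfies everything.
Hence u(x, y) = 3 x^{2} + 3 \sin{\left(x \right)} + \sin{\left(y \right)}.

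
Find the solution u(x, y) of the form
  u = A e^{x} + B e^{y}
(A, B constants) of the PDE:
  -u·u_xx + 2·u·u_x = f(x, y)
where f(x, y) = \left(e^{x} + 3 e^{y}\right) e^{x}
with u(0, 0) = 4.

Substitute the ansatz u = A e^{x} + B e^{y} into the left-hand side.
Derivatives of the ansatz:
  u_xx = A e^{x}
  u_x = A e^{x}
Term by term:
  -u·u_xx = - A^{2} e^{2 x} - A B e^{x} e^{y}
  2·u·u_x = 2 A^{2} e^{2 x} + 2 A B e^{x} e^{y}
So the left-hand side equals
  A^{2} e^{2 x} + A B e^{x} e^{y}
This must equal f(x, y) = \left(e^{x} + 3 e^{y}\right) e^{x} identically.
Matching coefficients of the independent functions:
  [e^{x} e^{y}]:  A B = 3
  [e^{2 x}]:  A^{2} = 1
These equations allow (A, B) = (-1, -3) or (1, 3).
Impose the point condition(s):
  u(0, 0) = 4  ⟹  A + B = 4
Only A = 1, B = 3 satisfies everything.
Hence u(x, y) = e^{x} + 3 e^{y}.

Answer: u(x, y) = e^{x} + 3 e^{y}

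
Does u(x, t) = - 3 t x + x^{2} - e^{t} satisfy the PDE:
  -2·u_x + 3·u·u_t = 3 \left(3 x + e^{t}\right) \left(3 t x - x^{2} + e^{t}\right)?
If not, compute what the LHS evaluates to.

Answer: No, the LHS evaluates to 6 t - 4 x + 3 \left(3 x + e^{t}\right) \left(3 t x - x^{2} + e^{t}\right)

Derivation:
Evaluate each term of the left-hand side for u = - 3 t x + x^{2} - e^{t}.
Derivatives:
  u_x = - 3 t + 2 x
  u_t = - 3 x - e^{t}
Terms:
  -2·u_x = 6 t - 4 x
  3·u·u_t = 3 \left(3 x + e^{t}\right) \left(3 t x - x^{2} + e^{t}\right)
Sum: LHS = 6 t - 4 x + 3 \left(3 x + e^{t}\right) \left(3 t x - x^{2} + e^{t}\right)
Given right-hand side: 3 \left(3 x + e^{t}\right) \left(3 t x - x^{2} + e^{t}\right). Difference LHS − RHS = 6 t - 4 x ≠ 0, so u is not a solution.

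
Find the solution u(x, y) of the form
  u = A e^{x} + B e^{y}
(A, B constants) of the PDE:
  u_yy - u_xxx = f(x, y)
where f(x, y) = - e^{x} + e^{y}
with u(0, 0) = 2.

Substitute the ansatz u = A e^{x} + B e^{y} into the left-hand side.
Derivatives of the ansatz:
  u_yy = B e^{y}
  u_xxx = A e^{x}
Term by term:
  u_yy = B e^{y}
  -u_xxx = - A e^{x}
So the left-hand side equals
  - A e^{x} + B e^{y}
This must equal f(x, y) = - e^{x} + e^{y} identically.
Matching coefficients of the independent functions:
  [e^{x}]:  - A = -1
  [e^{y}]:  B = 1
Solving: A = 1, B = 1.
Check against the point condition:
  u(0, 0) = 2  ⟹  A + B = 2  ✓
Hence u(x, y) = e^{x} + e^{y}.

Answer: u(x, y) = e^{x} + e^{y}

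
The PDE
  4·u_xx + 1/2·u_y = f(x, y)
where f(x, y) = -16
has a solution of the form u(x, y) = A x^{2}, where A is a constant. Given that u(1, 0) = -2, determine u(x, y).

Substitute the ansatz u = A x^{2} into the left-hand side.
Derivatives of the ansatz:
  u_xx = 2 A
  u_y = 0
Term by term:
  4·u_xx = 8 A
  1/2·u_y = 0
So the left-hand side equals
  8 A
This must equal f(x, y) = -16 identically.
Matching coefficients of the independent functions:
  [constant term]:  8 A = -16
Solving: A = -2.
Check against the point condition:
  u(1, 0) = -2  ⟹  A = -2  ✓
Hence u(x, y) = - 2 x^{2}.

Answer: u(x, y) = - 2 x^{2}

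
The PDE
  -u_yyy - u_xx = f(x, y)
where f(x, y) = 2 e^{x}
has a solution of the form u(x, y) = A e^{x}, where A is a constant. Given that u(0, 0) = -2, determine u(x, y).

Substitute the ansatz u = A e^{x} into the left-hand side.
Derivatives of the ansatz:
  u_yyy = 0
  u_xx = A e^{x}
Term by term:
  -u_yyy = 0
  -u_xx = - A e^{x}
So the left-hand side equals
  - A e^{x}
This must equal f(x, y) = 2 e^{x} identically.
Matching coefficients of the independent functions:
  [e^{x}]:  - A = 2
Solving: A = -2.
Check against the point condition:
  u(0, 0) = -2  ⟹  A = -2  ✓
Hence u(x, y) = - 2 e^{x}.

Answer: u(x, y) = - 2 e^{x}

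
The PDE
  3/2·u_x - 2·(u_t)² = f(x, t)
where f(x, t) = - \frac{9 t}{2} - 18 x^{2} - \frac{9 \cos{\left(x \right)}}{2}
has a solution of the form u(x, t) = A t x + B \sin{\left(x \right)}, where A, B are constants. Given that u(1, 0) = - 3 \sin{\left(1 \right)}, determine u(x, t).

Substitute the ansatz u = A t x + B \sin{\left(x \right)} into the left-hand side.
Derivatives of the ansatz:
  u_x = A t + B \cos{\left(x \right)}
  u_t = A x
Term by term:
  3/2·u_x = \frac{3 A t}{2} + \frac{3 B \cos{\left(x \right)}}{2}
  -2·(u_t)² = - 2 A^{2} x^{2}
So the left-hand side equals
  - 2 A^{2} x^{2} + \frac{3 A t}{2} + \frac{3 B \cos{\left(x \right)}}{2}
This must equal f(x, t) = - \frac{9 t}{2} - 18 x^{2} - \frac{9 \cos{\left(x \right)}}{2} identically.
Matching coefficients of the independent functions:
  [t]:  \frac{3 A}{2} = - \frac{9}{2}
  [x^{2}]:  - 2 A^{2} = -18
  [\cos{\left(x \right)}]:  \frac{3 B}{2} = - \frac{9}{2}
Solving: A = -3, B = -3.
Check against the point condition:
  u(1, 0) = - 3 \sin{\left(1 \right)}  ⟹  B \sin{\left(1 \right)} = - 3 \sin{\left(1 \right)}  ✓
Hence u(x, t) = - 3 t x - 3 \sin{\left(x \right)}.

Answer: u(x, t) = - 3 t x - 3 \sin{\left(x \right)}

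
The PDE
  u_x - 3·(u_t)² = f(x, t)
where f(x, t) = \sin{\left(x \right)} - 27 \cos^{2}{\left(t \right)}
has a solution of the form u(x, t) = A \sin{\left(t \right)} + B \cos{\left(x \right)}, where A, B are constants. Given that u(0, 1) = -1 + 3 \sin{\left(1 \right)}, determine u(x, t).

Answer: u(x, t) = 3 \sin{\left(t \right)} - \cos{\left(x \right)}

Derivation:
Substitute the ansatz u = A \sin{\left(t \right)} + B \cos{\left(x \right)} into the left-hand side.
Derivatives of the ansatz:
  u_x = - B \sin{\left(x \right)}
  u_t = A \cos{\left(t \right)}
Term by term:
  u_x = - B \sin{\left(x \right)}
  -3·(u_t)² = - 3 A^{2} \cos^{2}{\left(t \right)}
So the left-hand side equals
  - 3 A^{2} \cos^{2}{\left(t \right)} - B \sin{\left(x \right)}
This must equal f(x, t) = \sin{\left(x \right)} - 27 \cos^{2}{\left(t \right)} identically.
Matching coefficients of the independent functions:
  [\sin{\left(x \right)}]:  - B = 1
  [\cos^{2}{\left(t \right)}]:  - 3 A^{2} = -27
These equations allow (A, B) = (-3, -1) or (3, -1).
Impose the point condition(s):
  u(0, 1) = -1 + 3 \sin{\left(1 \right)}  ⟹  A \sin{\left(1 \right)} + B = -1 + 3 \sin{\left(1 \right)}
Only A = 3, B = -1 satisfies everything.
Hence u(x, t) = 3 \sin{\left(t \right)} - \cos{\left(x \right)}.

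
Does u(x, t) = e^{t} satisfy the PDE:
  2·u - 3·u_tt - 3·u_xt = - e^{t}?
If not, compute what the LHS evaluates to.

Evaluate each term of the left-hand side for u = e^{t}.
Derivatives:
  u_tt = e^{t}
  u_xt = 0
Terms:
  2·u = 2 e^{t}
  -3·u_tt = - 3 e^{t}
  -3·u_xt = 0
Sum: LHS = - e^{t}
This is exactly the given right-hand side, so u is a solution.

Answer: Yes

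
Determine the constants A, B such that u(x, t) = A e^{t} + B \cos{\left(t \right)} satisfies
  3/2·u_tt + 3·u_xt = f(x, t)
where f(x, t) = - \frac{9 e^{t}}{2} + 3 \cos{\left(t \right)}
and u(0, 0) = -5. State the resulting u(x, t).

Substitute the ansatz u = A e^{t} + B \cos{\left(t \right)} into the left-hand side.
Derivatives of the ansatz:
  u_tt = A e^{t} - B \cos{\left(t \right)}
  u_xt = 0
Term by term:
  3/2·u_tt = \frac{3 A e^{t}}{2} - \frac{3 B \cos{\left(t \right)}}{2}
  3·u_xt = 0
So the left-hand side equals
  \frac{3 A e^{t}}{2} - \frac{3 B \cos{\left(t \right)}}{2}
This must equal f(x, t) = - \frac{9 e^{t}}{2} + 3 \cos{\left(t \right)} identically.
Matching coefficients of the independent functions:
  [e^{t}]:  \frac{3 A}{2} = - \frac{9}{2}
  [\cos{\left(t \right)}]:  - \frac{3 B}{2} = 3
Solving: A = -3, B = -2.
Check against the point condition:
  u(0, 0) = -5  ⟹  A + B = -5  ✓
Hence u(x, t) = - 3 e^{t} - 2 \cos{\left(t \right)}.

Answer: u(x, t) = - 3 e^{t} - 2 \cos{\left(t \right)}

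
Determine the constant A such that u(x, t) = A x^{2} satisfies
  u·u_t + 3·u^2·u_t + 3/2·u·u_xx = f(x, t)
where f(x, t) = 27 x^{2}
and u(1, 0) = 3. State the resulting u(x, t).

Substitute the ansatz u = A x^{2} into the left-hand side.
Derivatives of the ansatz:
  u_t = 0
  u_xx = 2 A
Term by term:
  u·u_t = 0
  3·u^2·u_t = 0
  3/2·u·u_xx = 3 A^{2} x^{2}
So the left-hand side equals
  3 A^{2} x^{2}
This must equal f(x, t) = 27 x^{2} identically.
Matching coefficients of the independent functions:
  [x^{2}]:  3 A^{2} = 27
These equations allow (A) = (-3) or (3).
Impose the point condition(s):
  u(1, 0) = 3  ⟹  A = 3
Only A = 3 satisfies everything.
Hence u(x, t) = 3 x^{2}.

Answer: u(x, t) = 3 x^{2}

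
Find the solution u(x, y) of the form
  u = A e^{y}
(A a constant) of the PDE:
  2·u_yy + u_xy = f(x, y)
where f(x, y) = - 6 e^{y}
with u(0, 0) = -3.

Substitute the ansatz u = A e^{y} into the left-hand side.
Derivatives of the ansatz:
  u_yy = A e^{y}
  u_xy = 0
Term by term:
  2·u_yy = 2 A e^{y}
  u_xy = 0
So the left-hand side equals
  2 A e^{y}
This must equal f(x, y) = - 6 e^{y} identically.
Matching coefficients of the independent functions:
  [e^{y}]:  2 A = -6
Solving: A = -3.
Check against the point condition:
  u(0, 0) = -3  ⟹  A = -3  ✓
Hence u(x, y) = - 3 e^{y}.

Answer: u(x, y) = - 3 e^{y}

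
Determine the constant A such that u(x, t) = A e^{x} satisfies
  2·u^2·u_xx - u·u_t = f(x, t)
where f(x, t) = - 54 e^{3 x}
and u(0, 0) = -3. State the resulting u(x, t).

Answer: u(x, t) = - 3 e^{x}

Derivation:
Substitute the ansatz u = A e^{x} into the left-hand side.
Derivatives of the ansatz:
  u_xx = A e^{x}
  u_t = 0
Term by term:
  2·u^2·u_xx = 2 A^{3} e^{3 x}
  -u·u_t = 0
So the left-hand side equals
  2 A^{3} e^{3 x}
This must equal f(x, t) = - 54 e^{3 x} identically.
Matching coefficients of the independent functions:
  [e^{3 x}]:  2 A^{3} = -54
Solving: A = -3.
Check against the point condition:
  u(0, 0) = -3  ⟹  A = -3  ✓
Hence u(x, t) = - 3 e^{x}.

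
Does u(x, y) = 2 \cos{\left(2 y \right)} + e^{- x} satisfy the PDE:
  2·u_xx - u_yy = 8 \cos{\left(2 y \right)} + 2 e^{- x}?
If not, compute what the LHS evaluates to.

Evaluate each term of the left-hand side for u = 2 \cos{\left(2 y \right)} + e^{- x}.
Derivatives:
  u_xx = e^{- x}
  u_yy = - 8 \cos{\left(2 y \right)}
Terms:
  2·u_xx = 2 e^{- x}
  -u_yy = 8 \cos{\left(2 y \right)}
Sum: LHS = 8 \cos{\left(2 y \right)} + 2 e^{- x}
This is exactly the given right-hand side, so u is a solution.

Answer: Yes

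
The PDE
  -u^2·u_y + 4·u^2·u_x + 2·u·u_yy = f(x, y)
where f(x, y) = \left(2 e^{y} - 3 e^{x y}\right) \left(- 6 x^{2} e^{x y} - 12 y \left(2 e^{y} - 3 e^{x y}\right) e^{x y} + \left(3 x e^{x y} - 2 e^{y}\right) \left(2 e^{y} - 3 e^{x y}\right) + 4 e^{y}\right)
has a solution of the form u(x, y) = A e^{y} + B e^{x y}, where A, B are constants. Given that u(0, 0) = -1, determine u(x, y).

Substitute the ansatz u = A e^{y} + B e^{x y} into the left-hand side.
Derivatives of the ansatz:
  u_y = A e^{y} + B x e^{x y}
  u_x = B y e^{x y}
  u_yy = A e^{y} + B x^{2} e^{x y}
Term by term:
  -u^2·u_y = - A^{3} e^{3 y} - A^{2} B x e^{2 y} e^{x y} - 2 A^{2} B e^{2 y} e^{x y} - 2 A B^{2} x e^{y} e^{2 x y} - A B^{2} e^{y} e^{2 x y} - B^{3} x e^{3 x y}
  4·u^2·u_x = 4 A^{2} B y e^{2 y} e^{x y} + 8 A B^{2} y e^{y} e^{2 x y} + 4 B^{3} y e^{3 x y}
  2·u·u_yy = 2 A^{2} e^{2 y} + 2 A B x^{2} e^{y} e^{x y} + 2 A B e^{y} e^{x y} + 2 B^{2} x^{2} e^{2 x y}
So the left-hand side equals
  - A^{3} e^{3 y} - A^{2} B x e^{2 y} e^{x y} + 4 A^{2} B y e^{2 y} e^{x y} - 2 A^{2} B e^{2 y} e^{x y} + 2 A^{2} e^{2 y} - 2 A B^{2} x e^{y} e^{2 x y} + 8 A B^{2} y e^{y} e^{2 x y} - A B^{2} e^{y} e^{2 x y} + 2 A B x^{2} e^{y} e^{x y} + 2 A B e^{y} e^{x y} - B^{3} x e^{3 x y} + 4 B^{3} y e^{3 x y} + 2 B^{2} x^{2} e^{2 x y}
This must equal f(x, y) identically; expanded, f = - 12 x^{2} e^{y} e^{x y} + 18 x^{2} e^{2 x y} + 12 x e^{2 y} e^{x y} - 36 x e^{y} e^{2 x y} + 27 x e^{3 x y} - 48 y e^{2 y} e^{x y} + 144 y e^{y} e^{2 x y} - 108 y e^{3 x y} - 8 e^{3 y} + 24 e^{2 y} e^{x y} + 8 e^{2 y} - 18 e^{y} e^{2 x y} - 12 e^{y} e^{x y}.
Matching coefficients of the independent functions:
  [x e^{3 x y}]:  - B^{3} = 27
  [x^{2} e^{2 x y}]:  2 B^{2} = 18
  [y e^{3 x y}]:  4 B^{3} = -108
  [e^{y} e^{x y}, x^{2} e^{y} e^{x y}]:  2 A B = -12
  [e^{y} e^{2 x y}]:  - A B^{2} = -18
  [e^{2 y} e^{x y}]:  - 2 A^{2} B = 24
  [x e^{y} e^{2 x y}]:  - 2 A B^{2} = -36
  [x e^{2 y} e^{x y}]:  - A^{2} B = 12
  [y e^{y} e^{2 x y}]:  8 A B^{2} = 144
  [y e^{2 y} e^{x y}]:  4 A^{2} B = -48
  [e^{2 y}]:  2 A^{2} = 8
  [e^{3 y}]:  - A^{3} = -8
Solving: A = 2, B = -3.
Check against the point condition:
  u(0, 0) = -1  ⟹  A + B = -1  ✓
Hence u(x, y) = 2 e^{y} - 3 e^{x y}.

Answer: u(x, y) = 2 e^{y} - 3 e^{x y}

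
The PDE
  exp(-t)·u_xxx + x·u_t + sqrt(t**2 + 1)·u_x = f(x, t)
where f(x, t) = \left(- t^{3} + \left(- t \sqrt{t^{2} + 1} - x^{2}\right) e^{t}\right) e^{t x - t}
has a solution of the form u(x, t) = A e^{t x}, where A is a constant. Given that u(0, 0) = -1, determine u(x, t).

Answer: u(x, t) = - e^{t x}

Derivation:
Substitute the ansatz u = A e^{t x} into the left-hand side.
Derivatives of the ansatz:
  u_xxx = A t^{3} e^{t x}
  u_t = A x e^{t x}
  u_x = A t e^{t x}
Term by term:
  exp(-t)·u_xxx = A t^{3} e^{- t} e^{t x}
  x·u_t = A x^{2} e^{t x}
  sqrt(t**2 + 1)·u_x = A t \sqrt{t^{2} + 1} e^{t x}
So the left-hand side equals
  A t^{3} e^{- t} e^{t x} + A t \sqrt{t^{2} + 1} e^{t x} + A x^{2} e^{t x}
This must equal f(x, t) identically; expanded, f = - t^{3} e^{- t} e^{t x} - t \sqrt{t^{2} + 1} e^{t x} - x^{2} e^{t x}.
Matching coefficients of the independent functions:
  [x^{2} e^{t x}, t \sqrt{t^{2} + 1} e^{t x}, t^{3} e^{- t} e^{t x}]:  A = -1
Solving: A = -1.
Check against the point condition:
  u(0, 0) = -1  ⟹  A = -1  ✓
Hence u(x, t) = - e^{t x}.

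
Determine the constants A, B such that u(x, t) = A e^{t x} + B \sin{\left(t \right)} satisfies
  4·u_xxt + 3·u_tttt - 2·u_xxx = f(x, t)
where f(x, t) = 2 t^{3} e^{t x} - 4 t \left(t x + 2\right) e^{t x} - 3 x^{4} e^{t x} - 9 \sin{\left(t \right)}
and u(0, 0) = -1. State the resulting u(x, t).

Substitute the ansatz u = A e^{t x} + B \sin{\left(t \right)} into the left-hand side.
Derivatives of the ansatz:
  u_xxt = A t^{2} x e^{t x} + 2 A t e^{t x}
  u_tttt = A x^{4} e^{t x} + B \sin{\left(t \right)}
  u_xxx = A t^{3} e^{t x}
Term by term:
  4·u_xxt = 4 A t^{2} x e^{t x} + 8 A t e^{t x}
  3·u_tttt = 3 A x^{4} e^{t x} + 3 B \sin{\left(t \right)}
  -2·u_xxx = - 2 A t^{3} e^{t x}
So the left-hand side equals
  - 2 A t^{3} e^{t x} + 4 A t^{2} x e^{t x} + 8 A t e^{t x} + 3 A x^{4} e^{t x} + 3 B \sin{\left(t \right)}
This must equal f(x, t) identically; expanded, f = 2 t^{3} e^{t x} - 4 t^{2} x e^{t x} - 8 t e^{t x} - 3 x^{4} e^{t x} - 9 \sin{\left(t \right)}.
Matching coefficients of the independent functions:
  [t e^{t x}]:  8 A = -8
  [t^{3} e^{t x}]:  - 2 A = 2
  [x^{4} e^{t x}]:  3 A = -3
  [t^{2} x e^{t x}]:  4 A = -4
  [\sin{\left(t \right)}]:  3 B = -9
Solving: A = -1, B = -3.
Check against the point condition:
  u(0, 0) = -1  ⟹  A = -1  ✓
Hence u(x, t) = - e^{t x} - 3 \sin{\left(t \right)}.

Answer: u(x, t) = - e^{t x} - 3 \sin{\left(t \right)}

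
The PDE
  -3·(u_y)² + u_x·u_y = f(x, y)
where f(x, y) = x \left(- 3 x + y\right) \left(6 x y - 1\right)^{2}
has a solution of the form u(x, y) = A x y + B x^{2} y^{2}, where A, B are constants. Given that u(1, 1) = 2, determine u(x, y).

Substitute the ansatz u = A x y + B x^{2} y^{2} into the left-hand side.
Derivatives of the ansatz:
  u_y = A x + 2 B x^{2} y
  u_x = A y + 2 B x y^{2}
Term by term:
  -3·(u_y)² = - 3 A^{2} x^{2} - 12 A B x^{3} y - 12 B^{2} x^{4} y^{2}
  u_x·u_y = A^{2} x y + 4 A B x^{2} y^{2} + 4 B^{2} x^{3} y^{3}
So the left-hand side equals
  - 3 A^{2} x^{2} + A^{2} x y - 12 A B x^{3} y + 4 A B x^{2} y^{2} - 12 B^{2} x^{4} y^{2} + 4 B^{2} x^{3} y^{3}
This must equal f(x, y) identically; expanded, f = - 108 x^{4} y^{2} + 36 x^{3} y^{3} + 36 x^{3} y - 12 x^{2} y^{2} - 3 x^{2} + x y.
Matching coefficients of the independent functions:
  [x^{2}]:  - 3 A^{2} = -3
  [x y]:  A^{2} = 1
  [x^{2} y^{2}]:  4 A B = -12
  [x^{3} y]:  - 12 A B = 36
  [x^{3} y^{3}]:  4 B^{2} = 36
  [x^{4} y^{2}]:  - 12 B^{2} = -108
These equations allow (A, B) = (-1, 3) or (1, -3).
Impose the point condition(s):
  u(1, 1) = 2  ⟹  A + B = 2
Only A = -1, B = 3 satisfies everything.
Hence u(x, y) = 3 x^{2} y^{2} - x y.

Answer: u(x, y) = 3 x^{2} y^{2} - x y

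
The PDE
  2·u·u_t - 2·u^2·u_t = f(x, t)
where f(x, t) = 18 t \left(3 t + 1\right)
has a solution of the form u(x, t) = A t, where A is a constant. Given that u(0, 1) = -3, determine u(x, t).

Substitute the ansatz u = A t into the left-hand side.
Derivatives of the ansatz:
  u_t = A
Term by term:
  2·u·u_t = 2 A^{2} t
  -2·u^2·u_t = - 2 A^{3} t^{2}
So the left-hand side equals
  - 2 A^{3} t^{2} + 2 A^{2} t
This must equal f(x, t) = 18 t \left(3 t + 1\right) identically.
Matching coefficients of the independent functions:
  [t]:  2 A^{2} = 18
  [t^{2}]:  - 2 A^{3} = 54
Solving: A = -3.
Check against the point condition:
  u(0, 1) = -3  ⟹  A = -3  ✓
Hence u(x, t) = - 3 t.

Answer: u(x, t) = - 3 t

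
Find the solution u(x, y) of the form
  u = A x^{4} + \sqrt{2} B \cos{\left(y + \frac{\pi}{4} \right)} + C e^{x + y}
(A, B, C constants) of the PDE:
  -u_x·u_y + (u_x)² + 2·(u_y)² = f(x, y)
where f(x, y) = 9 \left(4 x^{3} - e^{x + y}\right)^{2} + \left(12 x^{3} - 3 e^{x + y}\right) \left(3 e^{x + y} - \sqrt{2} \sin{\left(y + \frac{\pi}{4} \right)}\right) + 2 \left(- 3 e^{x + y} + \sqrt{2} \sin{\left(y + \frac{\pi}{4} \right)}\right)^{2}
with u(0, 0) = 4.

Substitute the ansatz u = A x^{4} + \sqrt{2} B \cos{\left(y + \frac{\pi}{4} \right)} + C e^{x + y} into the left-hand side.
Derivatives of the ansatz:
  u_x = 4 A x^{3} + C e^{x} e^{y}
  u_y = - \sqrt{2} B \sin{\left(y + \frac{\pi}{4} \right)} + C e^{x} e^{y}
Term by term:
  -u_x·u_y = 4 \sqrt{2} A B x^{3} \sin{\left(y + \frac{\pi}{4} \right)} - 4 A C x^{3} e^{x} e^{y} + \sqrt{2} B C e^{x} e^{y} \sin{\left(y + \frac{\pi}{4} \right)} - C^{2} e^{2 x} e^{2 y}
  (u_x)² = 16 A^{2} x^{6} + 8 A C x^{3} e^{x} e^{y} + C^{2} e^{2 x} e^{2 y}
  2·(u_y)² = 4 B^{2} \sin^{2}{\left(y + \frac{\pi}{4} \right)} - 4 \sqrt{2} B C e^{x} e^{y} \sin{\left(y + \frac{\pi}{4} \right)} + 2 C^{2} e^{2 x} e^{2 y}
So the left-hand side equals
  16 A^{2} x^{6} + 4 \sqrt{2} A B x^{3} \sin{\left(y + \frac{\pi}{4} \right)} + 4 A C x^{3} e^{x} e^{y} + 4 B^{2} \sin^{2}{\left(y + \frac{\pi}{4} \right)} - 3 \sqrt{2} B C e^{x} e^{y} \sin{\left(y + \frac{\pi}{4} \right)} + 2 C^{2} e^{2 x} e^{2 y}
This must equal f(x, y) identically; expanded, f = 144 x^{6} - 36 x^{3} e^{x} e^{y} - 12 \sqrt{2} x^{3} \sin{\left(y + \frac{\pi}{4} \right)} + 18 e^{2 x} e^{2 y} - 9 \sqrt{2} e^{x} e^{y} \sin{\left(y + \frac{\pi}{4} \right)} + 4 \sin^{2}{\left(y + \frac{\pi}{4} \right)}.
Matching coefficients of the independent functions:
  [x^{6}]:  16 A^{2} = 144
  [e^{2 x} e^{2 y}]:  2 C^{2} = 18
  [\sqrt{2} x^{3} \sin{\left(y + \frac{\pi}{4} \right)}]:  4 A B = -12
  [x^{3} e^{x} e^{y}]:  4 A C = -36
  [\sqrt{2} e^{x} e^{y} \sin{\left(y + \frac{\pi}{4} \right)}]:  - 3 B C = -9
  [\sin^{2}{\left(y + \frac{\pi}{4} \right)}]:  4 B^{2} = 4
These equations allow (A, B, C) = (-3, 1, 3) or (3, -1, -3).
Impose the point condition(s):
  u(0, 0) = 4  ⟹  B + C = 4
Only A = -3, B = 1, C = 3 satisfies everything.
Hence u(x, y) = - 3 x^{4} + 3 e^{x + y} + \sqrt{2} \cos{\left(y + \frac{\pi}{4} \right)}.

Answer: u(x, y) = - 3 x^{4} + 3 e^{x + y} + \sqrt{2} \cos{\left(y + \frac{\pi}{4} \right)}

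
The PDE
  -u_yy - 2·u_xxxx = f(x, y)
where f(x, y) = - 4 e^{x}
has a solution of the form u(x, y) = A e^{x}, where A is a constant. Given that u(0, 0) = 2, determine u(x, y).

Answer: u(x, y) = 2 e^{x}

Derivation:
Substitute the ansatz u = A e^{x} into the left-hand side.
Derivatives of the ansatz:
  u_yy = 0
  u_xxxx = A e^{x}
Term by term:
  -u_yy = 0
  -2·u_xxxx = - 2 A e^{x}
So the left-hand side equals
  - 2 A e^{x}
This must equal f(x, y) = - 4 e^{x} identically.
Matching coefficients of the independent functions:
  [e^{x}]:  - 2 A = -4
Solving: A = 2.
Check against the point condition:
  u(0, 0) = 2  ⟹  A = 2  ✓
Hence u(x, y) = 2 e^{x}.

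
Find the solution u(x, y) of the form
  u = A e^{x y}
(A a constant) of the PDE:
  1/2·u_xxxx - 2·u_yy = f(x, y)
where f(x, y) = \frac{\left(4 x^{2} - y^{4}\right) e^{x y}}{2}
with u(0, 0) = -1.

Substitute the ansatz u = A e^{x y} into the left-hand side.
Derivatives of the ansatz:
  u_xxxx = A y^{4} e^{x y}
  u_yy = A x^{2} e^{x y}
Term by term:
  1/2·u_xxxx = \frac{A y^{4} e^{x y}}{2}
  -2·u_yy = - 2 A x^{2} e^{x y}
So the left-hand side equals
  - 2 A x^{2} e^{x y} + \frac{A y^{4} e^{x y}}{2}
This must equal f(x, y) identically; expanded, f = 2 x^{2} e^{x y} - \frac{y^{4} e^{x y}}{2}.
Matching coefficients of the independent functions:
  [x^{2} e^{x y}]:  - 2 A = 2
  [y^{4} e^{x y}]:  \frac{A}{2} = - \frac{1}{2}
Solving: A = -1.
Check against the point condition:
  u(0, 0) = -1  ⟹  A = -1  ✓
Hence u(x, y) = - e^{x y}.

Answer: u(x, y) = - e^{x y}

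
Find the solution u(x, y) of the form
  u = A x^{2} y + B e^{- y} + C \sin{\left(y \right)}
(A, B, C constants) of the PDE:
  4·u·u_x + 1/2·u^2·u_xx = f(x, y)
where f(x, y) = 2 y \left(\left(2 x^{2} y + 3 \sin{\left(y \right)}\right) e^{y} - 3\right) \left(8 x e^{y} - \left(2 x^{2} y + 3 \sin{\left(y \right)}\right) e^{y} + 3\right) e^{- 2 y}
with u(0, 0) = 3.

Substitute the ansatz u = A x^{2} y + B e^{- y} + C \sin{\left(y \right)} into the left-hand side.
Derivatives of the ansatz:
  u_x = 2 A x y
  u_xx = 2 A y
Term by term:
  4·u·u_x = 8 A^{2} x^{3} y^{2} + 8 A B x y e^{- y} + 8 A C x y \sin{\left(y \right)}
  1/2·u^2·u_xx = A^{3} x^{4} y^{3} + 2 A^{2} B x^{2} y^{2} e^{- y} + 2 A^{2} C x^{2} y^{2} \sin{\left(y \right)} + A B^{2} y e^{- 2 y} + 2 A B C y e^{- y} \sin{\left(y \right)} + A C^{2} y \sin^{2}{\left(y \right)}
So the left-hand side equals
  A^{3} x^{4} y^{3} + 2 A^{2} B x^{2} y^{2} e^{- y} + 2 A^{2} C x^{2} y^{2} \sin{\left(y \right)} + 8 A^{2} x^{3} y^{2} + A B^{2} y e^{- 2 y} + 2 A B C y e^{- y} \sin{\left(y \right)} + 8 A B x y e^{- y} + A C^{2} y \sin^{2}{\left(y \right)} + 8 A C x y \sin{\left(y \right)}
This must equal f(x, y) identically; expanded, f = - 8 x^{4} y^{3} + 32 x^{3} y^{2} - 24 x^{2} y^{2} \sin{\left(y \right)} + 24 x^{2} y^{2} e^{- y} + 48 x y \sin{\left(y \right)} - 48 x y e^{- y} - 18 y \sin^{2}{\left(y \right)} + 36 y e^{- y} \sin{\left(y \right)} - 18 y e^{- 2 y}.
Matching coefficients of the independent functions:
  [x^{3} y^{2}]:  8 A^{2} = 32
  [x^{4} y^{3}]:  A^{3} = -8
  [y e^{- 2 y}]:  A B^{2} = -18
  [y \sin^{2}{\left(y \right)}]:  A C^{2} = -18
  [x y e^{- y}]:  8 A B = -48
  [x y \sin{\left(y \right)}]:  8 A C = 48
  [x^{2} y^{2} e^{- y}]:  2 A^{2} B = 24
  [x^{2} y^{2} \sin{\left(y \right)}]:  2 A^{2} C = -24
  [y e^{- y} \sin{\left(y \right)}]:  2 A B C = 36
Solving: A = -2, B = 3, C = -3.
Check against the point condition:
  u(0, 0) = 3  ⟹  B = 3  ✓
Hence u(x, y) = - 2 x^{2} y - 3 \sin{\left(y \right)} + 3 e^{- y}.

Answer: u(x, y) = - 2 x^{2} y - 3 \sin{\left(y \right)} + 3 e^{- y}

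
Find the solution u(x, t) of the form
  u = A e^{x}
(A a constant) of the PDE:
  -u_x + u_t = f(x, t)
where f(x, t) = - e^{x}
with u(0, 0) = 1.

Answer: u(x, t) = e^{x}

Derivation:
Substitute the ansatz u = A e^{x} into the left-hand side.
Derivatives of the ansatz:
  u_x = A e^{x}
  u_t = 0
Term by term:
  -u_x = - A e^{x}
  u_t = 0
So the left-hand side equals
  - A e^{x}
This must equal f(x, t) = - e^{x} identically.
Matching coefficients of the independent functions:
  [e^{x}]:  - A = -1
Solving: A = 1.
Check against the point condition:
  u(0, 0) = 1  ⟹  A = 1  ✓
Hence u(x, t) = e^{x}.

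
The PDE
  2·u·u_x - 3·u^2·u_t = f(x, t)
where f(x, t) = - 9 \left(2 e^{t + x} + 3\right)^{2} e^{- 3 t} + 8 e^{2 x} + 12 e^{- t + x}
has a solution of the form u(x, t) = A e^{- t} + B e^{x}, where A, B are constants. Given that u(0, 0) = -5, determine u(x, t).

Answer: u(x, t) = - 2 e^{x} - 3 e^{- t}

Derivation:
Substitute the ansatz u = A e^{- t} + B e^{x} into the left-hand side.
Derivatives of the ansatz:
  u_x = B e^{x}
  u_t = - A e^{- t}
Term by term:
  2·u·u_x = 2 A B e^{- t} e^{x} + 2 B^{2} e^{2 x}
  -3·u^2·u_t = 3 A^{3} e^{- 3 t} + 6 A^{2} B e^{- 2 t} e^{x} + 3 A B^{2} e^{- t} e^{2 x}
So the left-hand side equals
  3 A^{3} e^{- 3 t} + 6 A^{2} B e^{- 2 t} e^{x} + 3 A B^{2} e^{- t} e^{2 x} + 2 A B e^{- t} e^{x} + 2 B^{2} e^{2 x}
This must equal f(x, t) identically; expanded, f = 8 e^{2 x} - 36 e^{- t} e^{2 x} + 12 e^{- t} e^{x} - 108 e^{- 2 t} e^{x} - 81 e^{- 3 t}.
Matching coefficients of the independent functions:
  [e^{- 2 t} e^{x}]:  6 A^{2} B = -108
  [e^{- t} e^{x}]:  2 A B = 12
  [e^{- t} e^{2 x}]:  3 A B^{2} = -36
  [e^{- 3 t}]:  3 A^{3} = -81
  [e^{2 x}]:  2 B^{2} = 8
Solving: A = -3, B = -2.
Check against the point condition:
  u(0, 0) = -5  ⟹  A + B = -5  ✓
Hence u(x, t) = - 2 e^{x} - 3 e^{- t}.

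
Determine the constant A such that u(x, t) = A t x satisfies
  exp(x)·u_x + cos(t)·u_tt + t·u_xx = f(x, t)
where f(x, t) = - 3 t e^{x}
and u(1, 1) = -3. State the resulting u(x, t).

Substitute the ansatz u = A t x into the left-hand side.
Derivatives of the ansatz:
  u_x = A t
  u_tt = 0
  u_xx = 0
Term by term:
  exp(x)·u_x = A t e^{x}
  cos(t)·u_tt = 0
  t·u_xx = 0
So the left-hand side equals
  A t e^{x}
This must equal f(x, t) = - 3 t e^{x} identically.
Matching coefficients of the independent functions:
  [t e^{x}]:  A = -3
Solving: A = -3.
Check against the point condition:
  u(1, 1) = -3  ⟹  A = -3  ✓
Hence u(x, t) = - 3 t x.

Answer: u(x, t) = - 3 t x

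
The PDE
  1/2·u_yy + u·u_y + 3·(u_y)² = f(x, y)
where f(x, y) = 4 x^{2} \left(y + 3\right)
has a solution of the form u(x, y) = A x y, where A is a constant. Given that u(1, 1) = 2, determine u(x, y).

Substitute the ansatz u = A x y into the left-hand side.
Derivatives of the ansatz:
  u_yy = 0
  u_y = A x
Term by term:
  1/2·u_yy = 0
  u·u_y = A^{2} x^{2} y
  3·(u_y)² = 3 A^{2} x^{2}
So the left-hand side equals
  A^{2} x^{2} y + 3 A^{2} x^{2}
This must equal f(x, y) identically; expanded, f = 4 x^{2} y + 12 x^{2}.
Matching coefficients of the independent functions:
  [x^{2}]:  3 A^{2} = 12
  [x^{2} y]:  A^{2} = 4
These equations allow (A) = (-2) or (2).
Impose the point condition(s):
  u(1, 1) = 2  ⟹  A = 2
Only A = 2 satisfies everything.
Hence u(x, y) = 2 x y.

Answer: u(x, y) = 2 x y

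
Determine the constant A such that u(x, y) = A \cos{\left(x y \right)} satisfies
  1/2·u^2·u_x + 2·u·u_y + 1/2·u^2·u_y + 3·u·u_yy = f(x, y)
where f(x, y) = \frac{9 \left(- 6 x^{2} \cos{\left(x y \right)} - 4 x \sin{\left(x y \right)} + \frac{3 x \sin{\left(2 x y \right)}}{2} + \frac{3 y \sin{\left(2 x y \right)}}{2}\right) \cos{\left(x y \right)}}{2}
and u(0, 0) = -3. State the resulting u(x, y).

Substitute the ansatz u = A \cos{\left(x y \right)} into the left-hand side.
Derivatives of the ansatz:
  u_x = - A y \sin{\left(x y \right)}
  u_y = - A x \sin{\left(x y \right)}
  u_yy = - A x^{2} \cos{\left(x y \right)}
Term by term:
  1/2·u^2·u_x = - \frac{A^{3} y \sin{\left(x y \right)} \cos^{2}{\left(x y \right)}}{2}
  2·u·u_y = - 2 A^{2} x \sin{\left(x y \right)} \cos{\left(x y \right)}
  1/2·u^2·u_y = - \frac{A^{3} x \sin{\left(x y \right)} \cos^{2}{\left(x y \right)}}{2}
  3·u·u_yy = - 3 A^{2} x^{2} \cos^{2}{\left(x y \right)}
So the left-hand side equals
  - \frac{A^{3} x \sin{\left(x y \right)} \cos^{2}{\left(x y \right)}}{2} - \frac{A^{3} y \sin{\left(x y \right)} \cos^{2}{\left(x y \right)}}{2} - 3 A^{2} x^{2} \cos^{2}{\left(x y \right)} - 2 A^{2} x \sin{\left(x y \right)} \cos{\left(x y \right)}
This must equal f(x, y) identically; expanded, f = - 27 x^{2} \cos^{2}{\left(x y \right)} + \frac{27 x \sin{\left(x y \right)} \cos^{2}{\left(x y \right)}}{2} - 18 x \sin{\left(x y \right)} \cos{\left(x y \right)} + \frac{27 y \sin{\left(x y \right)} \cos^{2}{\left(x y \right)}}{2}.
Matching coefficients of the independent functions:
  [x^{2} \cos^{2}{\left(x y \right)}]:  - 3 A^{2} = -27
  [x \sin{\left(x y \right)} \cos{\left(x y \right)}]:  - 2 A^{2} = -18
  [x \sin{\left(x y \right)} \cos^{2}{\left(x y \right)}, y \sin{\left(x y \right)} \cos^{2}{\left(x y \right)}]:  - \frac{A^{3}}{2} = \frac{27}{2}
Solving: A = -3.
Check against the point condition:
  u(0, 0) = -3  ⟹  A = -3  ✓
Hence u(x, y) = - 3 \cos{\left(x y \right)}.

Answer: u(x, y) = - 3 \cos{\left(x y \right)}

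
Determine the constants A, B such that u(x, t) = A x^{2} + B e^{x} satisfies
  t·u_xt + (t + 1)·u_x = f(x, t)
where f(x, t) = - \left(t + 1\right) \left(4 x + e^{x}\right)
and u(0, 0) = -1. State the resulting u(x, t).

Answer: u(x, t) = - 2 x^{2} - e^{x}

Derivation:
Substitute the ansatz u = A x^{2} + B e^{x} into the left-hand side.
Derivatives of the ansatz:
  u_xt = 0
  u_x = 2 A x + B e^{x}
Term by term:
  t·u_xt = 0
  (t + 1)·u_x = 2 A t x + 2 A x + B t e^{x} + B e^{x}
So the left-hand side equals
  2 A t x + 2 A x + B t e^{x} + B e^{x}
This must equal f(x, t) identically; expanded, f = - 4 t x - t e^{x} - 4 x - e^{x}.
Matching coefficients of the independent functions:
  [x, t x]:  2 A = -4
  [t e^{x}, e^{x}]:  B = -1
Solving: A = -2, B = -1.
Check against the point condition:
  u(0, 0) = -1  ⟹  B = -1  ✓
Hence u(x, t) = - 2 x^{2} - e^{x}.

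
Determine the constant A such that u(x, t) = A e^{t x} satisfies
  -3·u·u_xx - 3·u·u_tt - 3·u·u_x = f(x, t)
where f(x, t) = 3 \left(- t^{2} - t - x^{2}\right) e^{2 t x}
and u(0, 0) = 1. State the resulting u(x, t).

Substitute the ansatz u = A e^{t x} into the left-hand side.
Derivatives of the ansatz:
  u_xx = A t^{2} e^{t x}
  u_tt = A x^{2} e^{t x}
  u_x = A t e^{t x}
Term by term:
  -3·u·u_xx = - 3 A^{2} t^{2} e^{2 t x}
  -3·u·u_tt = - 3 A^{2} x^{2} e^{2 t x}
  -3·u·u_x = - 3 A^{2} t e^{2 t x}
So the left-hand side equals
  - 3 A^{2} t^{2} e^{2 t x} - 3 A^{2} t e^{2 t x} - 3 A^{2} x^{2} e^{2 t x}
This must equal f(x, t) identically; expanded, f = - 3 t^{2} e^{2 t x} - 3 t e^{2 t x} - 3 x^{2} e^{2 t x}.
Matching coefficients of the independent functions:
  [t e^{2 t x}, t^{2} e^{2 t x}, x^{2} e^{2 t x}]:  - 3 A^{2} = -3
These equations allow (A) = (-1) or (1).
Impose the point condition(s):
  u(0, 0) = 1  ⟹  A = 1
Only A = 1 satisfies everything.
Hence u(x, t) = e^{t x}.

Answer: u(x, t) = e^{t x}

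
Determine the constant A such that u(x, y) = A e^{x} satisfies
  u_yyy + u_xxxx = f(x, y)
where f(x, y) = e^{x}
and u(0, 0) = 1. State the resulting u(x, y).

Substitute the ansatz u = A e^{x} into the left-hand side.
Derivatives of the ansatz:
  u_yyy = 0
  u_xxxx = A e^{x}
Term by term:
  u_yyy = 0
  u_xxxx = A e^{x}
So the left-hand side equals
  A e^{x}
This must equal f(x, y) = e^{x} identically.
Matching coefficients of the independent functions:
  [e^{x}]:  A = 1
Solving: A = 1.
Check against the point condition:
  u(0, 0) = 1  ⟹  A = 1  ✓
Hence u(x, y) = e^{x}.

Answer: u(x, y) = e^{x}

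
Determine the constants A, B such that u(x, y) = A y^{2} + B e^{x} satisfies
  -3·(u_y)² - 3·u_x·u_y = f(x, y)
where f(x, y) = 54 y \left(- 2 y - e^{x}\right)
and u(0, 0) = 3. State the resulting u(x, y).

Substitute the ansatz u = A y^{2} + B e^{x} into the left-hand side.
Derivatives of the ansatz:
  u_y = 2 A y
  u_x = B e^{x}
Term by term:
  -3·(u_y)² = - 12 A^{2} y^{2}
  -3·u_x·u_y = - 6 A B y e^{x}
So the left-hand side equals
  - 12 A^{2} y^{2} - 6 A B y e^{x}
This must equal f(x, y) identically; expanded, f = - 108 y^{2} - 54 y e^{x}.
Matching coefficients of the independent functions:
  [y^{2}]:  - 12 A^{2} = -108
  [y e^{x}]:  - 6 A B = -54
These equations allow (A, B) = (-3, -3) or (3, 3).
Impose the point condition(s):
  u(0, 0) = 3  ⟹  B = 3
Only A = 3, B = 3 satisfies everything.
Hence u(x, y) = 3 y^{2} + 3 e^{x}.

Answer: u(x, y) = 3 y^{2} + 3 e^{x}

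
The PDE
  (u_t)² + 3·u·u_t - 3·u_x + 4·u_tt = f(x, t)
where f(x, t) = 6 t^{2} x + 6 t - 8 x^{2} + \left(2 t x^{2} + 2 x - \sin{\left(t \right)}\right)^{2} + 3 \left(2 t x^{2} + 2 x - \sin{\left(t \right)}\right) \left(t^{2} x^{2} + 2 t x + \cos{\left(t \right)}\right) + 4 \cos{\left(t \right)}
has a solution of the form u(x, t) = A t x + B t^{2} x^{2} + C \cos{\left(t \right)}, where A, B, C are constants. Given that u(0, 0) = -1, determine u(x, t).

Substitute the ansatz u = A t x + B t^{2} x^{2} + C \cos{\left(t \right)} into the left-hand side.
Derivatives of the ansatz:
  u_t = A x + 2 B t x^{2} - C \sin{\left(t \right)}
  u_x = A t + 2 B t^{2} x
  u_tt = 2 B x^{2} - C \cos{\left(t \right)}
Term by term:
  (u_t)² = A^{2} x^{2} + 4 A B t x^{3} - 2 A C x \sin{\left(t \right)} + 4 B^{2} t^{2} x^{4} - 4 B C t x^{2} \sin{\left(t \right)} + C^{2} \sin^{2}{\left(t \right)}
  3·u·u_t = 3 A^{2} t x^{2} + 9 A B t^{2} x^{3} - 3 A C t x \sin{\left(t \right)} + 3 A C x \cos{\left(t \right)} + 6 B^{2} t^{3} x^{4} - 3 B C t^{2} x^{2} \sin{\left(t \right)} + 6 B C t x^{2} \cos{\left(t \right)} - 3 C^{2} \sin{\left(t \right)} \cos{\left(t \right)}
  -3·u_x = - 3 A t - 6 B t^{2} x
  4·u_tt = 8 B x^{2} - 4 C \cos{\left(t \right)}
So the left-hand side equals
  3 A^{2} t x^{2} + A^{2} x^{2} + 9 A B t^{2} x^{3} + 4 A B t x^{3} - 3 A C t x \sin{\left(t \right)} - 2 A C x \sin{\left(t \right)} + 3 A C x \cos{\left(t \right)} - 3 A t + 6 B^{2} t^{3} x^{4} + 4 B^{2} t^{2} x^{4} - 3 B C t^{2} x^{2} \sin{\left(t \right)} - 4 B C t x^{2} \sin{\left(t \right)} + 6 B C t x^{2} \cos{\left(t \right)} - 6 B t^{2} x + 8 B x^{2} + C^{2} \sin^{2}{\left(t \right)} - 3 C^{2} \sin{\left(t \right)} \cos{\left(t \right)} - 4 C \cos{\left(t \right)}
This must equal f(x, t) identically; expanded, f = 6 t^{3} x^{4} + 4 t^{2} x^{4} + 18 t^{2} x^{3} - 3 t^{2} x^{2} \sin{\left(t \right)} + 6 t^{2} x + 8 t x^{3} - 4 t x^{2} \sin{\left(t \right)} + 6 t x^{2} \cos{\left(t \right)} + 12 t x^{2} - 6 t x \sin{\left(t \right)} + 6 t - 4 x^{2} - 4 x \sin{\left(t \right)} + 6 x \cos{\left(t \right)} + \sin^{2}{\left(t \right)} - 3 \sin{\left(t \right)} \cos{\left(t \right)} + 4 \cos{\left(t \right)}.
Matching coefficients of the independent functions:
(each divided by its leading coefficient; functions giving the same equation are listed together)
  [t]:  A + 2 = 0
  [x^{2}]:  A^{2} + 8 B + 4 = 0
  [t x^{2}]:  A^{2} - 4 = 0
  [t x^{3}, t^{2} x^{3}]:  A B - 2 = 0
  [t^{2} x]:  B + 1 = 0
  [t^{2} x^{4}, t^{3} x^{4}]:  B^{2} - 1 = 0
  [x \sin{\left(t \right)}, x \cos{\left(t \right)}, t x \sin{\left(t \right)}]:  A C - 2 = 0
  [\sin{\left(t \right)} \cos{\left(t \right)}, \sin^{2}{\left(t \right)}]:  C^{2} - 1 = 0
  [t x^{2} \sin{\left(t \right)}, t x^{2} \cos{\left(t \right)}, t^{2} x^{2} \sin{\left(t \right)}]:  B C - 1 = 0
  [\cos{\left(t \right)}]:  C + 1 = 0
Solving: A = -2, B = -1, C = -1.
Check against the point condition:
  u(0, 0) = -1  ⟹  C = -1  ✓
Hence u(x, t) = - t^{2} x^{2} - 2 t x - \cos{\left(t \right)}.

Answer: u(x, t) = - t^{2} x^{2} - 2 t x - \cos{\left(t \right)}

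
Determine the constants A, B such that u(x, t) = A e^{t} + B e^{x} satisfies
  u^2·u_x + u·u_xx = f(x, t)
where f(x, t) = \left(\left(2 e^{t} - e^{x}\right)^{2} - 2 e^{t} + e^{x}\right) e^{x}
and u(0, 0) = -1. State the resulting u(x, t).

Answer: u(x, t) = - 2 e^{t} + e^{x}

Derivation:
Substitute the ansatz u = A e^{t} + B e^{x} into the left-hand side.
Derivatives of the ansatz:
  u_x = B e^{x}
  u_xx = B e^{x}
Term by term:
  u^2·u_x = A^{2} B e^{2 t} e^{x} + 2 A B^{2} e^{t} e^{2 x} + B^{3} e^{3 x}
  u·u_xx = A B e^{t} e^{x} + B^{2} e^{2 x}
So the left-hand side equals
  A^{2} B e^{2 t} e^{x} + 2 A B^{2} e^{t} e^{2 x} + A B e^{t} e^{x} + B^{3} e^{3 x} + B^{2} e^{2 x}
This must equal f(x, t) identically; expanded, f = 4 e^{2 t} e^{x} - 4 e^{t} e^{2 x} - 2 e^{t} e^{x} + e^{3 x} + e^{2 x}.
Matching coefficients of the independent functions:
  [e^{t} e^{x}]:  A B = -2
  [e^{t} e^{2 x}]:  2 A B^{2} = -4
  [e^{2 t} e^{x}]:  A^{2} B = 4
  [e^{2 x}]:  B^{2} = 1
  [e^{3 x}]:  B^{3} = 1
Solving: A = -2, B = 1.
Check against the point condition:
  u(0, 0) = -1  ⟹  A + B = -1  ✓
Hence u(x, t) = - 2 e^{t} + e^{x}.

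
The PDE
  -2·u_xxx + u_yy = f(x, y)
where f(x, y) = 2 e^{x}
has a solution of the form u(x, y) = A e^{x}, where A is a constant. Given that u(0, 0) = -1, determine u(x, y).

Answer: u(x, y) = - e^{x}

Derivation:
Substitute the ansatz u = A e^{x} into the left-hand side.
Derivatives of the ansatz:
  u_xxx = A e^{x}
  u_yy = 0
Term by term:
  -2·u_xxx = - 2 A e^{x}
  u_yy = 0
So the left-hand side equals
  - 2 A e^{x}
This must equal f(x, y) = 2 e^{x} identically.
Matching coefficients of the independent functions:
  [e^{x}]:  - 2 A = 2
Solving: A = -1.
Check against the point condition:
  u(0, 0) = -1  ⟹  A = -1  ✓
Hence u(x, y) = - e^{x}.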